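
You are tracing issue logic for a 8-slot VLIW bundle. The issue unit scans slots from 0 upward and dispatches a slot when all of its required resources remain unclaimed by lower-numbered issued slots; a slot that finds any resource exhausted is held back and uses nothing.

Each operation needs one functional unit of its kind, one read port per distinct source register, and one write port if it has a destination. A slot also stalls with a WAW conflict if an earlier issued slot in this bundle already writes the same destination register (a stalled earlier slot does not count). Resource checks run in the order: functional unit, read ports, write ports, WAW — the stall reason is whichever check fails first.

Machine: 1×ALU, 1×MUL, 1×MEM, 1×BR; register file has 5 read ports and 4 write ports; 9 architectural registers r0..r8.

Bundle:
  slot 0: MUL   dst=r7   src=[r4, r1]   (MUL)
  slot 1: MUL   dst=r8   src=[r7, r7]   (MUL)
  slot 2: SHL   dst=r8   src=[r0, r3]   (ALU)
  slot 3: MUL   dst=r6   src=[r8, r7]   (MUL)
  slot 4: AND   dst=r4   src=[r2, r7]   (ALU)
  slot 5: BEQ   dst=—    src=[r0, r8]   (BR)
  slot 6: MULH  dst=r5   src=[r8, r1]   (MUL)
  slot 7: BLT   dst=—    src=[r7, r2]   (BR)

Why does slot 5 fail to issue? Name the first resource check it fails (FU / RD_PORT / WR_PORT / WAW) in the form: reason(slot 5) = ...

reason(slot 5) = RD_PORT

  0. MUL→r7 ⇒ go  {1A/0Mu/1Ld/1B | 3r 3w}
  1. MUL→r8 ⇒ no(FU)  {1A/0Mu/1Ld/1B | 3r 3w}
  2. ALU→r8 ⇒ go  {0A/0Mu/1Ld/1B | 1r 2w}
  3. MUL→r6 ⇒ no(FU)  {0A/0Mu/1Ld/1B | 1r 2w}
  4. ALU→r4 ⇒ no(FU)  {0A/0Mu/1Ld/1B | 1r 2w}
  5. BR ⇒ no(RD_PORT)  {0A/0Mu/1Ld/1B | 1r 2w}
  6. MUL→r5 ⇒ no(FU)  {0A/0Mu/1Ld/1B | 1r 2w}
  7. BR ⇒ no(RD_PORT)  {0A/0Mu/1Ld/1B | 1r 2w}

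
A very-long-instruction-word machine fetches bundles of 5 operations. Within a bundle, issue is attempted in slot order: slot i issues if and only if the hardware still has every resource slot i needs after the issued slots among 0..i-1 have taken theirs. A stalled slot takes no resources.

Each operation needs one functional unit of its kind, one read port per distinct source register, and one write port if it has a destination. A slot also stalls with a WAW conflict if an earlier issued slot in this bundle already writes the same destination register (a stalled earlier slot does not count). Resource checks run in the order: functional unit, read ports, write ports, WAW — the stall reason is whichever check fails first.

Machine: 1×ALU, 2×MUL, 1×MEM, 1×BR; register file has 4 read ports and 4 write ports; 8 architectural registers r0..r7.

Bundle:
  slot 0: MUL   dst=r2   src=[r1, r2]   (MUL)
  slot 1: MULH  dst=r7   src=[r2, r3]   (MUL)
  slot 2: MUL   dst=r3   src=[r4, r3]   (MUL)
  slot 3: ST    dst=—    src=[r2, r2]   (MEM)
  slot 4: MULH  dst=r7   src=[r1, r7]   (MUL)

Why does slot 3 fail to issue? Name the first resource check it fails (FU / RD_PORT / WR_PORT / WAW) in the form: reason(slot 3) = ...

reason(slot 3) = RD_PORT

slot 0 (MUL): ISSUE — free A1,Mu1,Ld1,B1 rp2 wp3
slot 1 (MUL): ISSUE — free A1,Mu0,Ld1,B1 rp0 wp2
slot 2 (MUL): stall FU — free A1,Mu0,Ld1,B1 rp0 wp2
slot 3 (MEM): stall RD_PORT — free A1,Mu0,Ld1,B1 rp0 wp2
slot 4 (MUL): stall FU — free A1,Mu0,Ld1,B1 rp0 wp2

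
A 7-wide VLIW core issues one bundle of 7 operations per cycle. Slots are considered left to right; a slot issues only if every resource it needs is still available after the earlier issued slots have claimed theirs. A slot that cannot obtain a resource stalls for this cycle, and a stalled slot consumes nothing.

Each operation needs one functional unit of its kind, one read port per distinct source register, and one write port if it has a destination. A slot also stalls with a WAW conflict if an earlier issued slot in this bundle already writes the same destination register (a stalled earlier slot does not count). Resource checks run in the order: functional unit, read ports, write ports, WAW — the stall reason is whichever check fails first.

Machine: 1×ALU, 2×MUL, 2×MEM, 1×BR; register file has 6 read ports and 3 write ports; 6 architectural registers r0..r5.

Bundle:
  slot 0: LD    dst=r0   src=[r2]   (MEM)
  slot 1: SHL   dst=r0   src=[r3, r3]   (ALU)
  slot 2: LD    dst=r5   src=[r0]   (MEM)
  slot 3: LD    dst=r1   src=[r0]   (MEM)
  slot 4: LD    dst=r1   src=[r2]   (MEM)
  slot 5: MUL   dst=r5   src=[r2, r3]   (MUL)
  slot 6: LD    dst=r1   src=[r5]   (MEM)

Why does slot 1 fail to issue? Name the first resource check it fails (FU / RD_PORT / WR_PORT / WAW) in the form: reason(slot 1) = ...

(0) want 1×MEM +1rd +1wr — yes → AL1|MU2|ME1|BR1|rd5|wr2
(1) want 1×ALU +1rd +1wr — WAW → AL1|MU2|ME1|BR1|rd5|wr2
(2) want 1×MEM +1rd +1wr — yes → AL1|MU2|ME0|BR1|rd4|wr1
(3) want 1×MEM +1rd +1wr — FU → AL1|MU2|ME0|BR1|rd4|wr1
(4) want 1×MEM +1rd +1wr — FU → AL1|MU2|ME0|BR1|rd4|wr1
(5) want 1×MUL +2rd +1wr — WAW → AL1|MU2|ME0|BR1|rd4|wr1
(6) want 1×MEM +1rd +1wr — FU → AL1|MU2|ME0|BR1|rd4|wr1

reason(slot 1) = WAW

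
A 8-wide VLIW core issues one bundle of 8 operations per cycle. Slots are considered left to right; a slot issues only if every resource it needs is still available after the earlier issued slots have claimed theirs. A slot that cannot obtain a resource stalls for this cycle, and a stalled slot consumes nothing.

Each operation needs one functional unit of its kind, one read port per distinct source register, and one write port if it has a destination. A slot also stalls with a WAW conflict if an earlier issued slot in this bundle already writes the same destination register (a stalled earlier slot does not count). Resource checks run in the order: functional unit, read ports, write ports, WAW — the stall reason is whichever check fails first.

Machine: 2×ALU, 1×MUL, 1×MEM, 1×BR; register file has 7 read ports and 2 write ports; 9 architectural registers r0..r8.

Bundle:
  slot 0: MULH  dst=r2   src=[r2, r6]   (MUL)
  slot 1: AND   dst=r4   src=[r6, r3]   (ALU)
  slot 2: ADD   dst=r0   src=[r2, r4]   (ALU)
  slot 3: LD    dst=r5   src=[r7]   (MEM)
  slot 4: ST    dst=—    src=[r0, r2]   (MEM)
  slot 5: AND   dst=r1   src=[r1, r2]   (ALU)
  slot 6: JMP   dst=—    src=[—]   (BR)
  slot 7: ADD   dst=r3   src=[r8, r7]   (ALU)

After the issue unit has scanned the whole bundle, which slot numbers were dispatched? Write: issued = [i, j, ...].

issued = [0, 1, 4, 6]

#0 MUL src=r2,r6 dispatched  <A:2 Mu:0 Ld:1 B:1 rd:5 wr:1>
#1 ALU src=r6,r3 dispatched  <A:1 Mu:0 Ld:1 B:1 rd:3 wr:0>
#2 ALU src=r2,r4 held:WR_PORT  <A:1 Mu:0 Ld:1 B:1 rd:3 wr:0>
#3 MEM src=r7 held:WR_PORT  <A:1 Mu:0 Ld:1 B:1 rd:3 wr:0>
#4 MEM src=r0,r2 dispatched  <A:1 Mu:0 Ld:0 B:1 rd:1 wr:0>
#5 ALU src=r1,r2 held:RD_PORT  <A:1 Mu:0 Ld:0 B:1 rd:1 wr:0>
#6 BR src=- dispatched  <A:1 Mu:0 Ld:0 B:0 rd:1 wr:0>
#7 ALU src=r8,r7 held:RD_PORT  <A:1 Mu:0 Ld:0 B:0 rd:1 wr:0>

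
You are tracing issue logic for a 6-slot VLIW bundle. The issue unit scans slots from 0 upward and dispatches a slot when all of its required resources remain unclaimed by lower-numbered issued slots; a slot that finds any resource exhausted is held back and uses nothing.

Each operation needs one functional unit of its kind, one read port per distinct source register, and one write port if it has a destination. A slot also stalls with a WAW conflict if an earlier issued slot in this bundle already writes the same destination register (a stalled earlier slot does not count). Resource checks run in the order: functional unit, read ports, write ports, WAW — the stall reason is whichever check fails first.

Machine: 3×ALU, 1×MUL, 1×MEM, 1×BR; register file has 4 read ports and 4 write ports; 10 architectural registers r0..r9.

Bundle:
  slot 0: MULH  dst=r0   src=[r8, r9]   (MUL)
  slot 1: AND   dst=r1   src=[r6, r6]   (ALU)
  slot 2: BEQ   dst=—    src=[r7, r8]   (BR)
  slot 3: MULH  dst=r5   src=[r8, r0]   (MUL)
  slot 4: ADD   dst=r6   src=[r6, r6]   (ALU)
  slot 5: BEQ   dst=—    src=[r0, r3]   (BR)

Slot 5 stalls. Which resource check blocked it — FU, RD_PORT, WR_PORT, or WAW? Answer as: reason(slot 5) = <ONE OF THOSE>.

reason(slot 5) = RD_PORT

#0 MUL src=r8,r9 dispatched  <A:3 Mu:0 Ld:1 B:1 rd:2 wr:3>
#1 ALU src=r6,r6 dispatched  <A:2 Mu:0 Ld:1 B:1 rd:1 wr:2>
#2 BR src=r7,r8 held:RD_PORT  <A:2 Mu:0 Ld:1 B:1 rd:1 wr:2>
#3 MUL src=r8,r0 held:FU  <A:2 Mu:0 Ld:1 B:1 rd:1 wr:2>
#4 ALU src=r6,r6 dispatched  <A:1 Mu:0 Ld:1 B:1 rd:0 wr:1>
#5 BR src=r0,r3 held:RD_PORT  <A:1 Mu:0 Ld:1 B:1 rd:0 wr:1>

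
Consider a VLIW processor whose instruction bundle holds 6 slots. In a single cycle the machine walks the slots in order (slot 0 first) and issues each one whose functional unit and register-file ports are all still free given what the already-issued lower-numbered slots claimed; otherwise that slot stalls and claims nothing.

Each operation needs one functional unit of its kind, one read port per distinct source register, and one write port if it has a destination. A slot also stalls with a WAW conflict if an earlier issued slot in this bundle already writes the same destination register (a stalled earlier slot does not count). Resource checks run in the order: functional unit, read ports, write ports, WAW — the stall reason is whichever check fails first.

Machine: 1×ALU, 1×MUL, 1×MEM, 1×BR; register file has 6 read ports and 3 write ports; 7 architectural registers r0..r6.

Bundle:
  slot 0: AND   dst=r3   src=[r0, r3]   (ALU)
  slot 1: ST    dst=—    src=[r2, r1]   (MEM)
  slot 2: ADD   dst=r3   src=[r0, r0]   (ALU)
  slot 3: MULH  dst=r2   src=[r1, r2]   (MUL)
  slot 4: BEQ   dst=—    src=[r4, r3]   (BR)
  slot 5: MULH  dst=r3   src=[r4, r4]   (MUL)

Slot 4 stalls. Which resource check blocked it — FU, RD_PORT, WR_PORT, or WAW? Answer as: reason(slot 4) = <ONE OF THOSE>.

[0] ALU needs rd=2 wr=1: ok; after: ALU=0 MUL=1 MEM=1 BR=1, R=4, W=2
[1] MEM needs rd=2 wr=0: ok; after: ALU=0 MUL=1 MEM=0 BR=1, R=2, W=2
[2] ALU needs rd=1 wr=1: FU; after: ALU=0 MUL=1 MEM=0 BR=1, R=2, W=2
[3] MUL needs rd=2 wr=1: ok; after: ALU=0 MUL=0 MEM=0 BR=1, R=0, W=1
[4] BR needs rd=2 wr=0: RD_PORT; after: ALU=0 MUL=0 MEM=0 BR=1, R=0, W=1
[5] MUL needs rd=1 wr=1: FU; after: ALU=0 MUL=0 MEM=0 BR=1, R=0, W=1

reason(slot 4) = RD_PORT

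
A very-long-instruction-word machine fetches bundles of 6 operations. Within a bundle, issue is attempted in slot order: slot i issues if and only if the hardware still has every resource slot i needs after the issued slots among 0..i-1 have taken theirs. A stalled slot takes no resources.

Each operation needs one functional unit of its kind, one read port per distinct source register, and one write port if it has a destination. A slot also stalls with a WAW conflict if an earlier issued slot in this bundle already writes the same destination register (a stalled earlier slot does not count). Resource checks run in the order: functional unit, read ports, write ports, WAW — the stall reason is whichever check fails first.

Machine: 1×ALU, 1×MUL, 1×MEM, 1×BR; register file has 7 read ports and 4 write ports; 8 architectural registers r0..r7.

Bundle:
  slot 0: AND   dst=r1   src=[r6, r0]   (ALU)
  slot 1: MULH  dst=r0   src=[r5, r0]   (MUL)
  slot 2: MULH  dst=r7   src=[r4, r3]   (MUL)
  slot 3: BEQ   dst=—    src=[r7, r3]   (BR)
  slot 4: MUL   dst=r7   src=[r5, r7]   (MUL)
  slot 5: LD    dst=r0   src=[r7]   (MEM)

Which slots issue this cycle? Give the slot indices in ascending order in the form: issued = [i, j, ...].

issued = [0, 1, 3]

  0. ALU→r1 ⇒ go  {0A/1Mu/1Ld/1B | 5r 3w}
  1. MUL→r0 ⇒ go  {0A/0Mu/1Ld/1B | 3r 2w}
  2. MUL→r7 ⇒ no(FU)  {0A/0Mu/1Ld/1B | 3r 2w}
  3. BR ⇒ go  {0A/0Mu/1Ld/0B | 1r 2w}
  4. MUL→r7 ⇒ no(FU)  {0A/0Mu/1Ld/0B | 1r 2w}
  5. MEM→r0 ⇒ no(WAW)  {0A/0Mu/1Ld/0B | 1r 2w}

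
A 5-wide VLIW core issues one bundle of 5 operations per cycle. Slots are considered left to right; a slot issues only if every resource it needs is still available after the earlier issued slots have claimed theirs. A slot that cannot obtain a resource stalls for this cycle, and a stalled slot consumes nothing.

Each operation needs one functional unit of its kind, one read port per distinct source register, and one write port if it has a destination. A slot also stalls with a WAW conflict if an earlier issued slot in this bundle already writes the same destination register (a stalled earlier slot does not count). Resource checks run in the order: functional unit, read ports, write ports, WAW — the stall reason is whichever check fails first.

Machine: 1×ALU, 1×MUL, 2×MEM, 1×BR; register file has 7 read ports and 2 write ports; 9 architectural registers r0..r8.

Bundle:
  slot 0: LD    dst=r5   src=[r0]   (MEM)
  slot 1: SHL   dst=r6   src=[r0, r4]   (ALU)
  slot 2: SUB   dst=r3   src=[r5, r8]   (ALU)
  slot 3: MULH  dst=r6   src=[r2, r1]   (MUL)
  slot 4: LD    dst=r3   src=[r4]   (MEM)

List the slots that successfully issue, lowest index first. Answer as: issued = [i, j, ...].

issued = [0, 1]

slot 0 (MEM): ISSUE — free A1,Mu1,Ld1,B1 rp6 wp1
slot 1 (ALU): ISSUE — free A0,Mu1,Ld1,B1 rp4 wp0
slot 2 (ALU): stall FU — free A0,Mu1,Ld1,B1 rp4 wp0
slot 3 (MUL): stall WR_PORT — free A0,Mu1,Ld1,B1 rp4 wp0
slot 4 (MEM): stall WR_PORT — free A0,Mu1,Ld1,B1 rp4 wp0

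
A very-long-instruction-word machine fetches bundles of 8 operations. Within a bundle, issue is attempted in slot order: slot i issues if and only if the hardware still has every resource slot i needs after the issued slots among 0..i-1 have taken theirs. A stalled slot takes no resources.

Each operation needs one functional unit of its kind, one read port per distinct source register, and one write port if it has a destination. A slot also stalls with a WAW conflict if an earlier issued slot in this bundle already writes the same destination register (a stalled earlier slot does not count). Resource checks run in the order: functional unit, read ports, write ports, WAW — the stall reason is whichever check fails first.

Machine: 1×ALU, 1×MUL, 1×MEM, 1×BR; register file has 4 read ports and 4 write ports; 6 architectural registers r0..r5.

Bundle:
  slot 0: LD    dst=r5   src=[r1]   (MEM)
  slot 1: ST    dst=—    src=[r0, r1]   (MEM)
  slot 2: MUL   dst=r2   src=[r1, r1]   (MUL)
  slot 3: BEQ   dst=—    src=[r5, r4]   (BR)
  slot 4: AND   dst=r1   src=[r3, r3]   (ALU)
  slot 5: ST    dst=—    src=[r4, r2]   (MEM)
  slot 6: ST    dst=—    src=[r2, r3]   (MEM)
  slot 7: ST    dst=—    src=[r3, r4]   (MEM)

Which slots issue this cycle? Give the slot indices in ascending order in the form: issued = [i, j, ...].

issued = [0, 2, 3]

#0 MEM src=r1 dispatched  <A:1 Mu:1 Ld:0 B:1 rd:3 wr:3>
#1 MEM src=r0,r1 held:FU  <A:1 Mu:1 Ld:0 B:1 rd:3 wr:3>
#2 MUL src=r1,r1 dispatched  <A:1 Mu:0 Ld:0 B:1 rd:2 wr:2>
#3 BR src=r5,r4 dispatched  <A:1 Mu:0 Ld:0 B:0 rd:0 wr:2>
#4 ALU src=r3,r3 held:RD_PORT  <A:1 Mu:0 Ld:0 B:0 rd:0 wr:2>
#5 MEM src=r4,r2 held:FU  <A:1 Mu:0 Ld:0 B:0 rd:0 wr:2>
#6 MEM src=r2,r3 held:FU  <A:1 Mu:0 Ld:0 B:0 rd:0 wr:2>
#7 MEM src=r3,r4 held:FU  <A:1 Mu:0 Ld:0 B:0 rd:0 wr:2>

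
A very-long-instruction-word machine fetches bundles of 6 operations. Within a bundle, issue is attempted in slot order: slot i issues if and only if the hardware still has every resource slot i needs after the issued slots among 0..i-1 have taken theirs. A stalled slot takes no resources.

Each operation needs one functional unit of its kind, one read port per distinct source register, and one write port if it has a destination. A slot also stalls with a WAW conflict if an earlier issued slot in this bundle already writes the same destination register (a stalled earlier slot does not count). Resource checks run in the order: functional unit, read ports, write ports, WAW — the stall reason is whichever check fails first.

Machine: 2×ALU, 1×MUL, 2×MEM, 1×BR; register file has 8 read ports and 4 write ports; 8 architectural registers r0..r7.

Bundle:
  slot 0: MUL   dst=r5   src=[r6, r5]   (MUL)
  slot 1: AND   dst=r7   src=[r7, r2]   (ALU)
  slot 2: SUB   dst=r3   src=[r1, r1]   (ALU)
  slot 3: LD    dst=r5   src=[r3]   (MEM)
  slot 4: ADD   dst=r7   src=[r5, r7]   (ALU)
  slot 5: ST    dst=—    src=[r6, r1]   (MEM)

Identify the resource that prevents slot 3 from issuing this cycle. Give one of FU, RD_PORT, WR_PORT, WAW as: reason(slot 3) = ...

slot 0 (MUL): ISSUE — free A2,Mu0,Ld2,B1 rp6 wp3
slot 1 (ALU): ISSUE — free A1,Mu0,Ld2,B1 rp4 wp2
slot 2 (ALU): ISSUE — free A0,Mu0,Ld2,B1 rp3 wp1
slot 3 (MEM): stall WAW — free A0,Mu0,Ld2,B1 rp3 wp1
slot 4 (ALU): stall FU — free A0,Mu0,Ld2,B1 rp3 wp1
slot 5 (MEM): ISSUE — free A0,Mu0,Ld1,B1 rp1 wp1

reason(slot 3) = WAW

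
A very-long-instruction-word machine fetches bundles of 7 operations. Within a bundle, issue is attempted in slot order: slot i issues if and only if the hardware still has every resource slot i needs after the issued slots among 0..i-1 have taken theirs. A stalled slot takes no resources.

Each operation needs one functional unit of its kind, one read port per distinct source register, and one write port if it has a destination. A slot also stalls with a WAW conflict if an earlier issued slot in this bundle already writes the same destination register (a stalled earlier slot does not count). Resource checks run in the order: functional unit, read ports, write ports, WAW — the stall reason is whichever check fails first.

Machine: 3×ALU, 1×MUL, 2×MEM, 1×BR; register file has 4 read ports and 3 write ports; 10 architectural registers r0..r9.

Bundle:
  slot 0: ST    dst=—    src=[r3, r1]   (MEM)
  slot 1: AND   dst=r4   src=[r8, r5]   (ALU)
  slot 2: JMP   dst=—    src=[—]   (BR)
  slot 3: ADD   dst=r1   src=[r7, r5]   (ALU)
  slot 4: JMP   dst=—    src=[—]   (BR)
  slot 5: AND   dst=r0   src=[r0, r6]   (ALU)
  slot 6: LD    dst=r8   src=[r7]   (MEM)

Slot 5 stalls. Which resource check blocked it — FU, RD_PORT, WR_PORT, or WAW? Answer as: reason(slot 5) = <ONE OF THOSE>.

reason(slot 5) = RD_PORT

#0 MEM src=r3,r1 dispatched  <A:3 Mu:1 Ld:1 B:1 rd:2 wr:3>
#1 ALU src=r8,r5 dispatched  <A:2 Mu:1 Ld:1 B:1 rd:0 wr:2>
#2 BR src=- dispatched  <A:2 Mu:1 Ld:1 B:0 rd:0 wr:2>
#3 ALU src=r7,r5 held:RD_PORT  <A:2 Mu:1 Ld:1 B:0 rd:0 wr:2>
#4 BR src=- held:FU  <A:2 Mu:1 Ld:1 B:0 rd:0 wr:2>
#5 ALU src=r0,r6 held:RD_PORT  <A:2 Mu:1 Ld:1 B:0 rd:0 wr:2>
#6 MEM src=r7 held:RD_PORT  <A:2 Mu:1 Ld:1 B:0 rd:0 wr:2>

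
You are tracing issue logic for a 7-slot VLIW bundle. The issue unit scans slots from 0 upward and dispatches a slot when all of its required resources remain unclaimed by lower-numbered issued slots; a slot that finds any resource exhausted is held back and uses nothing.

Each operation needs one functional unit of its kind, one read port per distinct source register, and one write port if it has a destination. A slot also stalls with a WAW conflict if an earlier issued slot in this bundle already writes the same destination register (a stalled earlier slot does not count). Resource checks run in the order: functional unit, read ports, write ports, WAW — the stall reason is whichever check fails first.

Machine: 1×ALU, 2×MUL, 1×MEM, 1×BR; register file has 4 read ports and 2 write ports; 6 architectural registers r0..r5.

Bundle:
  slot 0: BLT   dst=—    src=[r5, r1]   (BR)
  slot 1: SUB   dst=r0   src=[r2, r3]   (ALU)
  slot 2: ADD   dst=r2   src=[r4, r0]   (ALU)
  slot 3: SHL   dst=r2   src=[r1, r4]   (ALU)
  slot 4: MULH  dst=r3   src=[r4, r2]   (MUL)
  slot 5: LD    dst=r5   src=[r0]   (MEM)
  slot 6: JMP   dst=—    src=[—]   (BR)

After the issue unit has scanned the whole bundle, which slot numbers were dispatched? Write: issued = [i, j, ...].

issued = [0, 1]

[0] BR needs rd=2 wr=0: ok; after: ALU=1 MUL=2 MEM=1 BR=0, R=2, W=2
[1] ALU needs rd=2 wr=1: ok; after: ALU=0 MUL=2 MEM=1 BR=0, R=0, W=1
[2] ALU needs rd=2 wr=1: FU; after: ALU=0 MUL=2 MEM=1 BR=0, R=0, W=1
[3] ALU needs rd=2 wr=1: FU; after: ALU=0 MUL=2 MEM=1 BR=0, R=0, W=1
[4] MUL needs rd=2 wr=1: RD_PORT; after: ALU=0 MUL=2 MEM=1 BR=0, R=0, W=1
[5] MEM needs rd=1 wr=1: RD_PORT; after: ALU=0 MUL=2 MEM=1 BR=0, R=0, W=1
[6] BR needs rd=0 wr=0: FU; after: ALU=0 MUL=2 MEM=1 BR=0, R=0, W=1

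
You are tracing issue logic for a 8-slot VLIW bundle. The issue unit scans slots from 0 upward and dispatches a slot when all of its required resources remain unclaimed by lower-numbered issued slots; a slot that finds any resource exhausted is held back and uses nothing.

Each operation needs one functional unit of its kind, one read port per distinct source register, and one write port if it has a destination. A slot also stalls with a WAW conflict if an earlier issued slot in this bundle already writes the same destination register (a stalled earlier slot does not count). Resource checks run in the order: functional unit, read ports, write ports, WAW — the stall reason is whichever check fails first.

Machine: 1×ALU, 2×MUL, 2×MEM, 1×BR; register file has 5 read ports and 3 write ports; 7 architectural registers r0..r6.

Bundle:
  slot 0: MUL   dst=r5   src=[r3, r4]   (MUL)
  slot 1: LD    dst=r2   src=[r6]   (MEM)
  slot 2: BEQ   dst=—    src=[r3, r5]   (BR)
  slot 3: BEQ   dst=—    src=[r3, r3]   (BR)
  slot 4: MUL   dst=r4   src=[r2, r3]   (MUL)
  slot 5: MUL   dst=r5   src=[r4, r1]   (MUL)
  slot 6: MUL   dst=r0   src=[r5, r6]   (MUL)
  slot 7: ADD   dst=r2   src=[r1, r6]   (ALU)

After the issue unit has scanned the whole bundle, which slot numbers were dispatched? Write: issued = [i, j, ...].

issued = [0, 1, 2]

#0 MUL src=r3,r4 dispatched  <A:1 Mu:1 Ld:2 B:1 rd:3 wr:2>
#1 MEM src=r6 dispatched  <A:1 Mu:1 Ld:1 B:1 rd:2 wr:1>
#2 BR src=r3,r5 dispatched  <A:1 Mu:1 Ld:1 B:0 rd:0 wr:1>
#3 BR src=r3,r3 held:FU  <A:1 Mu:1 Ld:1 B:0 rd:0 wr:1>
#4 MUL src=r2,r3 held:RD_PORT  <A:1 Mu:1 Ld:1 B:0 rd:0 wr:1>
#5 MUL src=r4,r1 held:RD_PORT  <A:1 Mu:1 Ld:1 B:0 rd:0 wr:1>
#6 MUL src=r5,r6 held:RD_PORT  <A:1 Mu:1 Ld:1 B:0 rd:0 wr:1>
#7 ALU src=r1,r6 held:RD_PORT  <A:1 Mu:1 Ld:1 B:0 rd:0 wr:1>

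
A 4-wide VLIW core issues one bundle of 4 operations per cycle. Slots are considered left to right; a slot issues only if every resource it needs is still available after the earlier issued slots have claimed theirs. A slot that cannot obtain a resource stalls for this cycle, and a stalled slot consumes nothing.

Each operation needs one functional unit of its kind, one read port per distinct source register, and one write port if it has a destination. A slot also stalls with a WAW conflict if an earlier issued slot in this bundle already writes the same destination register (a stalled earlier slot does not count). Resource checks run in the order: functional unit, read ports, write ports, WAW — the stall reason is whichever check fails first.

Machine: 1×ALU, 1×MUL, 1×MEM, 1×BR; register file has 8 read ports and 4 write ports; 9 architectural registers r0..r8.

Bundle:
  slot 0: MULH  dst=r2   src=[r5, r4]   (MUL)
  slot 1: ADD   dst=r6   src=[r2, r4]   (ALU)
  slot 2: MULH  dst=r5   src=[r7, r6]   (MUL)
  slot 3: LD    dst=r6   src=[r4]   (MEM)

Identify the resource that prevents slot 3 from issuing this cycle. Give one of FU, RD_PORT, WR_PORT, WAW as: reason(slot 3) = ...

reason(slot 3) = WAW

[0] MUL needs rd=2 wr=1: ok; after: ALU=1 MUL=0 MEM=1 BR=1, R=6, W=3
[1] ALU needs rd=2 wr=1: ok; after: ALU=0 MUL=0 MEM=1 BR=1, R=4, W=2
[2] MUL needs rd=2 wr=1: FU; after: ALU=0 MUL=0 MEM=1 BR=1, R=4, W=2
[3] MEM needs rd=1 wr=1: WAW; after: ALU=0 MUL=0 MEM=1 BR=1, R=4, W=2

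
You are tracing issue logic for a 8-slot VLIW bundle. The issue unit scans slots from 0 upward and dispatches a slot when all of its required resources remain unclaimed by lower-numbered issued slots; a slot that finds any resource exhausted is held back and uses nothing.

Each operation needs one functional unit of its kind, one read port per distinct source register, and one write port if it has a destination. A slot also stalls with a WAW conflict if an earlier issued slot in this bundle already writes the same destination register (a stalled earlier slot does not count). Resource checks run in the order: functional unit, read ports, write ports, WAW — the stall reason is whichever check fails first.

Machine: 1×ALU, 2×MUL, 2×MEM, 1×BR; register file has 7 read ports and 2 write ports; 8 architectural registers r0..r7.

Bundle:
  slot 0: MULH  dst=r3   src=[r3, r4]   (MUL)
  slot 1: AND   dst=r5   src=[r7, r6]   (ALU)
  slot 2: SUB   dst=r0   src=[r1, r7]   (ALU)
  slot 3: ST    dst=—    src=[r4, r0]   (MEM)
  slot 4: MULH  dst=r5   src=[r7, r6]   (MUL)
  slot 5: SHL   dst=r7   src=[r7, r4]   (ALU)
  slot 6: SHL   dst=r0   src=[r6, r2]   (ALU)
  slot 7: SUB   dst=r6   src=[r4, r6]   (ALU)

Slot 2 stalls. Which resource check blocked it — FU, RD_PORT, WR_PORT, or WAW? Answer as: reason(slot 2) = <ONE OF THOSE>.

reason(slot 2) = FU

#0 MUL src=r3,r4 dispatched  <A:1 Mu:1 Ld:2 B:1 rd:5 wr:1>
#1 ALU src=r7,r6 dispatched  <A:0 Mu:1 Ld:2 B:1 rd:3 wr:0>
#2 ALU src=r1,r7 held:FU  <A:0 Mu:1 Ld:2 B:1 rd:3 wr:0>
#3 MEM src=r4,r0 dispatched  <A:0 Mu:1 Ld:1 B:1 rd:1 wr:0>
#4 MUL src=r7,r6 held:RD_PORT  <A:0 Mu:1 Ld:1 B:1 rd:1 wr:0>
#5 ALU src=r7,r4 held:FU  <A:0 Mu:1 Ld:1 B:1 rd:1 wr:0>
#6 ALU src=r6,r2 held:FU  <A:0 Mu:1 Ld:1 B:1 rd:1 wr:0>
#7 ALU src=r4,r6 held:FU  <A:0 Mu:1 Ld:1 B:1 rd:1 wr:0>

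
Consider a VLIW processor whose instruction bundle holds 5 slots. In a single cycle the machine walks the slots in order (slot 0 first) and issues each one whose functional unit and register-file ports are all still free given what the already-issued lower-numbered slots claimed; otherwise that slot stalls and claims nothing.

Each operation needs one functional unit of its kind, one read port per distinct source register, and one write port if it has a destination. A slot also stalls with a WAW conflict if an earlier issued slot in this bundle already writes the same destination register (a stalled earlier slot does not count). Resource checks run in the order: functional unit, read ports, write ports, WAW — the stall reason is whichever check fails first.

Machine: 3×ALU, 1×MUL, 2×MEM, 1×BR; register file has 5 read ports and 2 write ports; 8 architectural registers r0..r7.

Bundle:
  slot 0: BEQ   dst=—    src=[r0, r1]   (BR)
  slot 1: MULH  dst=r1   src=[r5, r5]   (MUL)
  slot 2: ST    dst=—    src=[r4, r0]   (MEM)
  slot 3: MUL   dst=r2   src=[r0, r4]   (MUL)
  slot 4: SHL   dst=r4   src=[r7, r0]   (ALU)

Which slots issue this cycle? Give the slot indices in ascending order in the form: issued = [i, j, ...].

issued = [0, 1, 2]

#0 BR src=r0,r1 dispatched  <A:3 Mu:1 Ld:2 B:0 rd:3 wr:2>
#1 MUL src=r5,r5 dispatched  <A:3 Mu:0 Ld:2 B:0 rd:2 wr:1>
#2 MEM src=r4,r0 dispatched  <A:3 Mu:0 Ld:1 B:0 rd:0 wr:1>
#3 MUL src=r0,r4 held:FU  <A:3 Mu:0 Ld:1 B:0 rd:0 wr:1>
#4 ALU src=r7,r0 held:RD_PORT  <A:3 Mu:0 Ld:1 B:0 rd:0 wr:1>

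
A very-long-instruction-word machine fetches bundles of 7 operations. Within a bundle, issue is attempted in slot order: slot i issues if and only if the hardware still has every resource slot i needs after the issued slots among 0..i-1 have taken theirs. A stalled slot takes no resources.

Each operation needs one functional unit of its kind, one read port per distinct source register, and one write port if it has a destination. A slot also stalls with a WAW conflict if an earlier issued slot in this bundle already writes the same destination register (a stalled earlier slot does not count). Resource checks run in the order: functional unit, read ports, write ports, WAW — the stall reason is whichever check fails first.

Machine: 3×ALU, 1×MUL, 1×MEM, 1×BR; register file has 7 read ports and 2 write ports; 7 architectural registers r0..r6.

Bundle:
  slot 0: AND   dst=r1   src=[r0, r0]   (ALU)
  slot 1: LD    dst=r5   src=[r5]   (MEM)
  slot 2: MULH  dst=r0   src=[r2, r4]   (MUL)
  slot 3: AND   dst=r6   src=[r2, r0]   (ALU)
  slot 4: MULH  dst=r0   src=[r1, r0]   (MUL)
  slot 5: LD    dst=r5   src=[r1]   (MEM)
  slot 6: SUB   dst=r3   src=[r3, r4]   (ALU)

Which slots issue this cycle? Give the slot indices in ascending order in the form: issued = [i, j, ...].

slot 0 (ALU): ISSUE — free A2,Mu1,Ld1,B1 rp6 wp1
slot 1 (MEM): ISSUE — free A2,Mu1,Ld0,B1 rp5 wp0
slot 2 (MUL): stall WR_PORT — free A2,Mu1,Ld0,B1 rp5 wp0
slot 3 (ALU): stall WR_PORT — free A2,Mu1,Ld0,B1 rp5 wp0
slot 4 (MUL): stall WR_PORT — free A2,Mu1,Ld0,B1 rp5 wp0
slot 5 (MEM): stall FU — free A2,Mu1,Ld0,B1 rp5 wp0
slot 6 (ALU): stall WR_PORT — free A2,Mu1,Ld0,B1 rp5 wp0

issued = [0, 1]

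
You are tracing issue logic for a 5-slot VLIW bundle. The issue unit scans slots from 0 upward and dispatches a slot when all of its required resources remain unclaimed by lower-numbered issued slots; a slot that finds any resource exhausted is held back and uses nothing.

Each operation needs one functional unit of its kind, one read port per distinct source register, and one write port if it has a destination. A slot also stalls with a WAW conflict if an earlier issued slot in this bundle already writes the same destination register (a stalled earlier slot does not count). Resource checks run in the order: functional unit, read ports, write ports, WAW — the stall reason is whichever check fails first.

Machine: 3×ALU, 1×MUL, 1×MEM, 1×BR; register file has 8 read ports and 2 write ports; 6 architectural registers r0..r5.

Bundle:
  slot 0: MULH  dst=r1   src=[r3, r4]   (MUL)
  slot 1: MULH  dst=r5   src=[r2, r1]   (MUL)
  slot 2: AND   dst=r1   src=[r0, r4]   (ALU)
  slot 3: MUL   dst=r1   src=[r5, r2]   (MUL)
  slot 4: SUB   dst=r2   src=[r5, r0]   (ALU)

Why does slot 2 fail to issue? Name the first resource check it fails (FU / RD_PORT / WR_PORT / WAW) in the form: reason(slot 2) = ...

[0] MUL needs rd=2 wr=1: ok; after: ALU=3 MUL=0 MEM=1 BR=1, R=6, W=1
[1] MUL needs rd=2 wr=1: FU; after: ALU=3 MUL=0 MEM=1 BR=1, R=6, W=1
[2] ALU needs rd=2 wr=1: WAW; after: ALU=3 MUL=0 MEM=1 BR=1, R=6, W=1
[3] MUL needs rd=2 wr=1: FU; after: ALU=3 MUL=0 MEM=1 BR=1, R=6, W=1
[4] ALU needs rd=2 wr=1: ok; after: ALU=2 MUL=0 MEM=1 BR=1, R=4, W=0

reason(slot 2) = WAW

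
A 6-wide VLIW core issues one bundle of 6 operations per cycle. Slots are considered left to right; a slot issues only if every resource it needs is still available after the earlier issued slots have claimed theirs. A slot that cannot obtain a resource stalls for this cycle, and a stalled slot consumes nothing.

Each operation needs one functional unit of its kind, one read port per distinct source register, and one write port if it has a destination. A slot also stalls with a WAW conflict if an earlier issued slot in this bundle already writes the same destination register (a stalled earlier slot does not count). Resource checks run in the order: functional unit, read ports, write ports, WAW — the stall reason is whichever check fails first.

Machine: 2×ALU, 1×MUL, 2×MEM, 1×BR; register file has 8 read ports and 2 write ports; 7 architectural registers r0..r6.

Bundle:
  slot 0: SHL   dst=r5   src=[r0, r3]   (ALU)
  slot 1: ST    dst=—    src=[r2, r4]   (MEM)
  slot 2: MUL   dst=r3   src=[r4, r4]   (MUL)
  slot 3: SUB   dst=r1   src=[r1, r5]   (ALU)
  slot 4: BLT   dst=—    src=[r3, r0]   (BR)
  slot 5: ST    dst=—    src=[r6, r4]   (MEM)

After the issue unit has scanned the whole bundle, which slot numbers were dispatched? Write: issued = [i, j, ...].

issued = [0, 1, 2, 4]

  0. ALU→r5 ⇒ go  {1A/1Mu/2Ld/1B | 6r 1w}
  1. MEM ⇒ go  {1A/1Mu/1Ld/1B | 4r 1w}
  2. MUL→r3 ⇒ go  {1A/0Mu/1Ld/1B | 3r 0w}
  3. ALU→r1 ⇒ no(WR_PORT)  {1A/0Mu/1Ld/1B | 3r 0w}
  4. BR ⇒ go  {1A/0Mu/1Ld/0B | 1r 0w}
  5. MEM ⇒ no(RD_PORT)  {1A/0Mu/1Ld/0B | 1r 0w}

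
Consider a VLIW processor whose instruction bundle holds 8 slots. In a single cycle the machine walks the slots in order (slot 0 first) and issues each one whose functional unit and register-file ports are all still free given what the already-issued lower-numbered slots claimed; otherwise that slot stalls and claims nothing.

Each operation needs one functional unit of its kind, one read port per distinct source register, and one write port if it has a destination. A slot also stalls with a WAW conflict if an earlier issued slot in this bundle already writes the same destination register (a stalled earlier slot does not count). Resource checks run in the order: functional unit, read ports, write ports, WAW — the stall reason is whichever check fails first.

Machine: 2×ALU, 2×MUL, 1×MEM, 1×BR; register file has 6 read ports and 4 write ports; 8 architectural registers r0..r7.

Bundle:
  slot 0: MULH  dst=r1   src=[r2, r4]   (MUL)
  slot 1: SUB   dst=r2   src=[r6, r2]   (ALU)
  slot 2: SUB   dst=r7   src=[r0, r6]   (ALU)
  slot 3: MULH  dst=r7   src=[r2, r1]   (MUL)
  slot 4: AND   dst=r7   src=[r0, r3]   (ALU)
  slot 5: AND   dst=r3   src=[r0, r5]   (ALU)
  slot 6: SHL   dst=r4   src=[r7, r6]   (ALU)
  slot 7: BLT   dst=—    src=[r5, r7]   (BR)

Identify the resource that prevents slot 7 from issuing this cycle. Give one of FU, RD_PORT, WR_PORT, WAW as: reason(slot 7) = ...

#0 MUL src=r2,r4 dispatched  <A:2 Mu:1 Ld:1 B:1 rd:4 wr:3>
#1 ALU src=r6,r2 dispatched  <A:1 Mu:1 Ld:1 B:1 rd:2 wr:2>
#2 ALU src=r0,r6 dispatched  <A:0 Mu:1 Ld:1 B:1 rd:0 wr:1>
#3 MUL src=r2,r1 held:RD_PORT  <A:0 Mu:1 Ld:1 B:1 rd:0 wr:1>
#4 ALU src=r0,r3 held:FU  <A:0 Mu:1 Ld:1 B:1 rd:0 wr:1>
#5 ALU src=r0,r5 held:FU  <A:0 Mu:1 Ld:1 B:1 rd:0 wr:1>
#6 ALU src=r7,r6 held:FU  <A:0 Mu:1 Ld:1 B:1 rd:0 wr:1>
#7 BR src=r5,r7 held:RD_PORT  <A:0 Mu:1 Ld:1 B:1 rd:0 wr:1>

reason(slot 7) = RD_PORT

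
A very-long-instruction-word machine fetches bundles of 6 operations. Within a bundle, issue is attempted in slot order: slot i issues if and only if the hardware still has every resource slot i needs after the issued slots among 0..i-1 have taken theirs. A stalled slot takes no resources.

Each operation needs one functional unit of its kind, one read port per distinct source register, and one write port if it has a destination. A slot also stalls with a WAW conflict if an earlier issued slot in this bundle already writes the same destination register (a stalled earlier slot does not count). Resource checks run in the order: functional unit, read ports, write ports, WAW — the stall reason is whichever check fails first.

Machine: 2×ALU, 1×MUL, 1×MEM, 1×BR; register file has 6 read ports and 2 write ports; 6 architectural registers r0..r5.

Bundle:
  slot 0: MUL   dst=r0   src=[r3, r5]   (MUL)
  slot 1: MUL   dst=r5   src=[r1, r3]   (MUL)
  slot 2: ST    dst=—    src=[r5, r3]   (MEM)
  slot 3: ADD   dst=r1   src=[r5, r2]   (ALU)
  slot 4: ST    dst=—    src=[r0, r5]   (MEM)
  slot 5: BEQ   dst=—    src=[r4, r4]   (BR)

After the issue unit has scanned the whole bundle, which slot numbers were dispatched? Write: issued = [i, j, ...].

issued = [0, 2, 3]

[0] MUL needs rd=2 wr=1: ok; after: ALU=2 MUL=0 MEM=1 BR=1, R=4, W=1
[1] MUL needs rd=2 wr=1: FU; after: ALU=2 MUL=0 MEM=1 BR=1, R=4, W=1
[2] MEM needs rd=2 wr=0: ok; after: ALU=2 MUL=0 MEM=0 BR=1, R=2, W=1
[3] ALU needs rd=2 wr=1: ok; after: ALU=1 MUL=0 MEM=0 BR=1, R=0, W=0
[4] MEM needs rd=2 wr=0: FU; after: ALU=1 MUL=0 MEM=0 BR=1, R=0, W=0
[5] BR needs rd=1 wr=0: RD_PORT; after: ALU=1 MUL=0 MEM=0 BR=1, R=0, W=0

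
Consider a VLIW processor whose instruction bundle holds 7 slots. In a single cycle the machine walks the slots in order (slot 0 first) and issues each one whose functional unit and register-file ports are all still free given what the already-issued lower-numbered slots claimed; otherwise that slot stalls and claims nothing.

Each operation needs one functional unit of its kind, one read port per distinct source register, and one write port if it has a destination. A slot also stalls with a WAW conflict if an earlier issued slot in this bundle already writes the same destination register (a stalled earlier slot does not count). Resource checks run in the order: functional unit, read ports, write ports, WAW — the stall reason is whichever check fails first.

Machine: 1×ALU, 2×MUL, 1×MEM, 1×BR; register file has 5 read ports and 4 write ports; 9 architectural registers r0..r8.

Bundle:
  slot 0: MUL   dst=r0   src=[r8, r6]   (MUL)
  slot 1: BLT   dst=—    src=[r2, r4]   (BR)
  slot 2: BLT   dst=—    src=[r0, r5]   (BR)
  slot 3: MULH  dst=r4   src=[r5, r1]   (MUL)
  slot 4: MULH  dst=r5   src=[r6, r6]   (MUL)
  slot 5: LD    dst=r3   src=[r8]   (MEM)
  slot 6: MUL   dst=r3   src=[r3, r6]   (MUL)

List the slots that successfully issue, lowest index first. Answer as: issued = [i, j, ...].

issued = [0, 1, 4]

  0. MUL→r0 ⇒ go  {1A/1Mu/1Ld/1B | 3r 3w}
  1. BR ⇒ go  {1A/1Mu/1Ld/0B | 1r 3w}
  2. BR ⇒ no(FU)  {1A/1Mu/1Ld/0B | 1r 3w}
  3. MUL→r4 ⇒ no(RD_PORT)  {1A/1Mu/1Ld/0B | 1r 3w}
  4. MUL→r5 ⇒ go  {1A/0Mu/1Ld/0B | 0r 2w}
  5. MEM→r3 ⇒ no(RD_PORT)  {1A/0Mu/1Ld/0B | 0r 2w}
  6. MUL→r3 ⇒ no(FU)  {1A/0Mu/1Ld/0B | 0r 2w}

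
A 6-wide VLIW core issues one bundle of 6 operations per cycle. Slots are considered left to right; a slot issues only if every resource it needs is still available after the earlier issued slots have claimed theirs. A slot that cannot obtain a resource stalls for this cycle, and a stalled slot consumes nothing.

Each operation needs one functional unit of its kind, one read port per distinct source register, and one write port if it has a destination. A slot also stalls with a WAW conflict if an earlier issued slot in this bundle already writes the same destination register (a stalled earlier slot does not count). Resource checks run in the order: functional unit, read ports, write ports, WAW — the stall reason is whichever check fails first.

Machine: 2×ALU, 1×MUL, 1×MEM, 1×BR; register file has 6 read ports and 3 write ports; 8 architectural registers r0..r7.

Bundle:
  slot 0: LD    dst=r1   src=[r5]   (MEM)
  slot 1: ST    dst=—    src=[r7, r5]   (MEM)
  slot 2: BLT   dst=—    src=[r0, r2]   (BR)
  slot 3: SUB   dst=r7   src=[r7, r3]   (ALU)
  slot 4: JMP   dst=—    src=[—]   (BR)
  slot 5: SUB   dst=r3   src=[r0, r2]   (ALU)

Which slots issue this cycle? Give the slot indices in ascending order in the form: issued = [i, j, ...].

issued = [0, 2, 3]

  0. MEM→r1 ⇒ go  {2A/1Mu/0Ld/1B | 5r 2w}
  1. MEM ⇒ no(FU)  {2A/1Mu/0Ld/1B | 5r 2w}
  2. BR ⇒ go  {2A/1Mu/0Ld/0B | 3r 2w}
  3. ALU→r7 ⇒ go  {1A/1Mu/0Ld/0B | 1r 1w}
  4. BR ⇒ no(FU)  {1A/1Mu/0Ld/0B | 1r 1w}
  5. ALU→r3 ⇒ no(RD_PORT)  {1A/1Mu/0Ld/0B | 1r 1w}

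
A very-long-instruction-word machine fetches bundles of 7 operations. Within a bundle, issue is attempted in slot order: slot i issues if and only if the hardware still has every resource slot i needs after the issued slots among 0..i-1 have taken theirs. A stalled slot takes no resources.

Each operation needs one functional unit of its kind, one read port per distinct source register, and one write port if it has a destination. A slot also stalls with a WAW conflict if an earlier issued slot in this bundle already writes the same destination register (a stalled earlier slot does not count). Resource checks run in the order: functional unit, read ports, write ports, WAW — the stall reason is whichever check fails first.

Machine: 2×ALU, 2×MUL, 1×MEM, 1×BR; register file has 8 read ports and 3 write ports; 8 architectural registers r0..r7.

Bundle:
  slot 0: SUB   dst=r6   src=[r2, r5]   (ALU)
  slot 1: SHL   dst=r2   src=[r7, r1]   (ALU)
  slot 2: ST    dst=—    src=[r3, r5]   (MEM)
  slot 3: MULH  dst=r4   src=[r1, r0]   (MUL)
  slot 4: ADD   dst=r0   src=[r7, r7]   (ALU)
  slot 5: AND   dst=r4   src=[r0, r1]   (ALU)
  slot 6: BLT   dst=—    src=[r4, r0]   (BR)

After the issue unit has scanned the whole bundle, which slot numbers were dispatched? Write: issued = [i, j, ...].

issued = [0, 1, 2, 3]

slot 0 (ALU): ISSUE — free A1,Mu2,Ld1,B1 rp6 wp2
slot 1 (ALU): ISSUE — free A0,Mu2,Ld1,B1 rp4 wp1
slot 2 (MEM): ISSUE — free A0,Mu2,Ld0,B1 rp2 wp1
slot 3 (MUL): ISSUE — free A0,Mu1,Ld0,B1 rp0 wp0
slot 4 (ALU): stall FU — free A0,Mu1,Ld0,B1 rp0 wp0
slot 5 (ALU): stall FU — free A0,Mu1,Ld0,B1 rp0 wp0
slot 6 (BR): stall RD_PORT — free A0,Mu1,Ld0,B1 rp0 wp0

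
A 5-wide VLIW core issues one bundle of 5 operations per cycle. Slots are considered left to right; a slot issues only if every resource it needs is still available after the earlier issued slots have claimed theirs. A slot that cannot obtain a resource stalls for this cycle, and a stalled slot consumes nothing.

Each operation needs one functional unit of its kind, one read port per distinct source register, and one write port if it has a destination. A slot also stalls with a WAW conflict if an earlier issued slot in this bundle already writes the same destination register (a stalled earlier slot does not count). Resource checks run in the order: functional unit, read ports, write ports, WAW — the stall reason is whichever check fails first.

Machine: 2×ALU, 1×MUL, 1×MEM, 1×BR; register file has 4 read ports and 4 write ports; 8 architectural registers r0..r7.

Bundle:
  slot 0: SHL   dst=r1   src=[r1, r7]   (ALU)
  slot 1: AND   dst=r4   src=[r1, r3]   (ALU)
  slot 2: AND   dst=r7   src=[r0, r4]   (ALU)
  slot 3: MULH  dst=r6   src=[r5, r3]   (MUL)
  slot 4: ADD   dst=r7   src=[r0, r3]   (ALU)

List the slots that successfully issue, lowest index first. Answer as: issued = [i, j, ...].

[0] ALU needs rd=2 wr=1: ok; after: ALU=1 MUL=1 MEM=1 BR=1, R=2, W=3
[1] ALU needs rd=2 wr=1: ok; after: ALU=0 MUL=1 MEM=1 BR=1, R=0, W=2
[2] ALU needs rd=2 wr=1: FU; after: ALU=0 MUL=1 MEM=1 BR=1, R=0, W=2
[3] MUL needs rd=2 wr=1: RD_PORT; after: ALU=0 MUL=1 MEM=1 BR=1, R=0, W=2
[4] ALU needs rd=2 wr=1: FU; after: ALU=0 MUL=1 MEM=1 BR=1, R=0, W=2

issued = [0, 1]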